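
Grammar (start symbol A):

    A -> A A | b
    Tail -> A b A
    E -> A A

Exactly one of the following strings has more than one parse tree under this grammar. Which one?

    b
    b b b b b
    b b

b: 1 tree
b b b b b: 14 trees
b b: 1 tree

b b b b b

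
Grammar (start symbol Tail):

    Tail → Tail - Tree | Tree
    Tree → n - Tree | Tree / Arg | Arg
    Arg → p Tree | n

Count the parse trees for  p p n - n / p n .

Parse trees for p p n - n / p n:
  [Tail [Tail [Tree [Arg p [Tree [Arg p [Tree [Arg n]]]]]]] - [Tree [Tree [Arg n]] / [Arg p [Tree [Arg n]]]]]
  [Tail [Tree [Tree [Arg p [Tree [Arg p [Tree n - [Tree [Arg n]]]]]]] / [Arg p [Tree [Arg n]]]]]
  [Tail [Tree [Arg p [Tree [Tree [Arg p [Tree n - [Tree [Arg n]]]]] / [Arg p [Tree [Arg n]]]]]]]
  [Tail [Tree [Arg p [Tree [Arg p [Tree n - [Tree [Tree [Arg n]] / [Arg p [Tree [Arg n]]]]]]]]]]
  [Tail [Tree [Arg p [Tree [Arg p [Tree [Tree n - [Tree [Arg n]]] / [Arg p [Tree [Arg n]]]]]]]]]

5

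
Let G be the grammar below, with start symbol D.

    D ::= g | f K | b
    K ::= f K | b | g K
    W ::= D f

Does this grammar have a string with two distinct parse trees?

(W is unreachable from D, so its rules don't affect L(D).) The reachable rules are right-linear with at most one rule per (nonterminal, next-terminal) pair. Each input token forces the next rule, so parsing is deterministic.

Unambiguous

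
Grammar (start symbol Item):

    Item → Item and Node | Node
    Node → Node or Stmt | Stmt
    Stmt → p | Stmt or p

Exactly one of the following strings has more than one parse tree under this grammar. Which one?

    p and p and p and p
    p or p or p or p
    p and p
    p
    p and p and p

p and p and p and p: 1 tree
p or p or p or p: 8 trees
p and p: 1 tree
p: 1 tree
p and p and p: 1 tree

p or p or p or p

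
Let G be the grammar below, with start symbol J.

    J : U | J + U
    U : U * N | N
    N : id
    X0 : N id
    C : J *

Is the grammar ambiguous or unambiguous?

Only J, U, N are reachable from J; ignoring the rest: The grammar is stratified — J handles '+' (left-recursive), U handles '*', N atoms. Each operator has a fixed associativity and precedence level, so every string has one parse.

Unambiguous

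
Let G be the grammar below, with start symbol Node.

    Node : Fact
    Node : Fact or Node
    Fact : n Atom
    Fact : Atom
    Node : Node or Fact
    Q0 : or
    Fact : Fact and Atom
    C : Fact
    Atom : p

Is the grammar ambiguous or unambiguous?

Witness: p or p

Derivation 1: Node ⇒ Fact or Node ⇒ Atom or Node ⇒ p or Node ⇒ p or Fact ⇒ p or Atom ⇒ p or p
Derivation 2: Node ⇒ Node or Fact ⇒ Fact or Fact ⇒ Atom or Fact ⇒ p or Fact ⇒ p or Atom ⇒ p or p

Two distinct leftmost derivations for the same string.

Ambiguous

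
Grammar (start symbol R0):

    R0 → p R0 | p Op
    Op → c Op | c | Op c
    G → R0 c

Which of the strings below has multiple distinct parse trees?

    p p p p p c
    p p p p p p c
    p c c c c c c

p c c c c c c

p p p p p c: 1 tree
p p p p p p c: 1 tree
p c c c c c c: 32 trees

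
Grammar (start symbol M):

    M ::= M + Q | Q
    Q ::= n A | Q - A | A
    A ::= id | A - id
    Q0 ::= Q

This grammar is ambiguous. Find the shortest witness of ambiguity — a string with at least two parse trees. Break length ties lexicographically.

length 1: no string has ≥2 trees
length 2: no string has ≥2 trees
length 3: id - id has 2 parse trees

Two derivations of id - id:
  M ⇒ Q ⇒ Q - A ⇒ A - A ⇒ id - A ⇒ id - id
  M ⇒ Q ⇒ A ⇒ A - id ⇒ id - id

id - id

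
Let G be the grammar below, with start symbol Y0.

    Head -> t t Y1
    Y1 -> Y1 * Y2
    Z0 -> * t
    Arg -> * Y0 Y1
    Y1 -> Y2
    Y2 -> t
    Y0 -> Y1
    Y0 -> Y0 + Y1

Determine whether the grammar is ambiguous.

Unambiguous

(Z0, Head, Arg are unreachable from Y0, so their rules don't affect L(Y0).) The grammar is stratified — Y0 handles '+' (left-recursive), Y1 handles '*', Y2 atoms. Each operator has a fixed associativity and precedence level, so every string has one parse.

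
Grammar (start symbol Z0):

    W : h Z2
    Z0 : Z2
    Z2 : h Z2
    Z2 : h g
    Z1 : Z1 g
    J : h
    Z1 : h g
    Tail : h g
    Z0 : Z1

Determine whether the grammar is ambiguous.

Witness: h g

Derivation 1: Z0 ⇒ Z2 ⇒ h g
Derivation 2: Z0 ⇒ Z1 ⇒ h g

Two distinct leftmost derivations for the same string.

Ambiguous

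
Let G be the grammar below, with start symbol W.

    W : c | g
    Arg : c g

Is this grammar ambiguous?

Only W is reachable from W; ignoring the rest: Restricted to the reachable nonterminals, every rule has the form A → t or A → t B, and no two rules for the same A share a first terminal. The grammar encodes a DFA — one run per string.

Unambiguous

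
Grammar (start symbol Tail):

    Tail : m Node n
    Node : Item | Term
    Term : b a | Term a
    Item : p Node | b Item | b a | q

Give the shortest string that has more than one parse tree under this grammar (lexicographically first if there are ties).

m b a n

length 3: no string has ≥2 trees
length 4: m b a n has 2 parse trees

Two derivations of m b a n:
  Tail ⇒ m Node n ⇒ m Item n ⇒ m b a n
  Tail ⇒ m Node n ⇒ m Term n ⇒ m b a n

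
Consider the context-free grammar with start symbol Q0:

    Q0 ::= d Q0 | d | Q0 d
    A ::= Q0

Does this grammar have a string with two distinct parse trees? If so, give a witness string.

Ambiguous

Witness: d d

Derivation 1: Q0 ⇒ d Q0 ⇒ d d
Derivation 2: Q0 ⇒ Q0 d ⇒ d d

Two distinct leftmost derivations for the same string.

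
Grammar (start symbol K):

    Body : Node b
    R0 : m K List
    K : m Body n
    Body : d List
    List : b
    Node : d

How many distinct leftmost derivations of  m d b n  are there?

2

Parse trees for m d b n:
  [K m [Body [Node d] b] n]
  [K m [Body d [List b]] n]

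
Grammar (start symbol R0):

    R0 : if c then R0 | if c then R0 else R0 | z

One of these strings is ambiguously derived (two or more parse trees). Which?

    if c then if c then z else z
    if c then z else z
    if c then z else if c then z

if c then if c then z else z: 2 trees
if c then z else z: 1 tree
if c then z else if c then z: 1 tree

if c then if c then z else z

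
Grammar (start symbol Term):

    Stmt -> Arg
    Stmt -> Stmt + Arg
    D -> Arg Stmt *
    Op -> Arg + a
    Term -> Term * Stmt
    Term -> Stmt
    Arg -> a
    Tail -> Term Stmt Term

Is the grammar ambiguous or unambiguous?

Unambiguous

(D, Tail, Op are unreachable from Term, so their rules don't affect L(Term).) The grammar is stratified — Term handles '*' (left-recursive), Stmt handles '+', Arg atoms. Each operator has a fixed associativity and precedence level, so every string has one parse.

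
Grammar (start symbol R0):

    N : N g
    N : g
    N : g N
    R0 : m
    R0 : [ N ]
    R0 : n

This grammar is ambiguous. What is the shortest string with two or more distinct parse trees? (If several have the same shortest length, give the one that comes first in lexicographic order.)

[ g g ]

length 1: no string has ≥2 trees
length 3: no string has ≥2 trees
length 4: [ g g ] has 2 parse trees

Two derivations of [ g g ]:
  R0 ⇒ [ N ] ⇒ [ N g ] ⇒ [ g g ]
  R0 ⇒ [ N ] ⇒ [ g N ] ⇒ [ g g ]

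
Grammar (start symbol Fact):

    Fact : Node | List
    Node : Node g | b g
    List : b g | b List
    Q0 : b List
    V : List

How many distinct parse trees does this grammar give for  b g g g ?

Parse trees for b g g g:
  [Fact [Node [Node [Node b g] g] g]]

1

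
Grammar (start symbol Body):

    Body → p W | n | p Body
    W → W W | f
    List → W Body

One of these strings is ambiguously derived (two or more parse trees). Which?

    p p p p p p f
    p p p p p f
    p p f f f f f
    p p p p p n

p p f f f f f

p p p p p p f: 1 tree
p p p p p f: 1 tree
p p f f f f f: 14 trees
p p p p p n: 1 tree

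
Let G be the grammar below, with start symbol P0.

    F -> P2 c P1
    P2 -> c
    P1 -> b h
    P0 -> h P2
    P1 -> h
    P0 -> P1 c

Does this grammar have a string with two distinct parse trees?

Ambiguous

Witness: h c

Derivation 1: P0 ⇒ h P2 ⇒ h c
Derivation 2: P0 ⇒ P1 c ⇒ h c

Two distinct leftmost derivations for the same string.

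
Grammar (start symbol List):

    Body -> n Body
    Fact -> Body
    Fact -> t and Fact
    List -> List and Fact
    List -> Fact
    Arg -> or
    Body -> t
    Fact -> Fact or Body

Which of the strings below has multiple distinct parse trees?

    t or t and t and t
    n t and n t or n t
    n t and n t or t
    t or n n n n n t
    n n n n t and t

t or t and t and t: 2 trees
n t and n t or n t: 1 tree
n t and n t or t: 1 tree
t or n n n n n t: 1 tree
n n n n t and t: 1 tree

t or t and t and t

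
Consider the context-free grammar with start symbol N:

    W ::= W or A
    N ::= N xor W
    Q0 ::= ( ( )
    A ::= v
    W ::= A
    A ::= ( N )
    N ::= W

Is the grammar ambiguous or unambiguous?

Unambiguous

Only N, W, A are reachable from N; ignoring the rest: N → N xor W | W  ;  W → W or A | A  — a left-associative chain with A at the bottom. Each string factors uniquely by precedence.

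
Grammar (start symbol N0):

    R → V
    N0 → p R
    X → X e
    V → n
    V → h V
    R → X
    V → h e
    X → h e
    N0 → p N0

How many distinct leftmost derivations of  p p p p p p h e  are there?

2

Parse trees for p p p p p p h e:
  [N0 p [N0 p [N0 p [N0 p [N0 p [N0 p [R [V h e]]]]]]]]
  [N0 p [N0 p [N0 p [N0 p [N0 p [N0 p [R [X h e]]]]]]]]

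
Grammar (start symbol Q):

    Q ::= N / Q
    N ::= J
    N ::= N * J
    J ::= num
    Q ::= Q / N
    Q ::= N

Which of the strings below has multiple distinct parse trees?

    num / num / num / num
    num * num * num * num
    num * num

num / num / num / num

num / num / num / num: 8 trees
num * num * num * num: 1 tree
num * num: 1 tree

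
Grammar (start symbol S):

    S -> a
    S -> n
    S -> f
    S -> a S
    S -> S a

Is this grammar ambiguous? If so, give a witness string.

Ambiguous

Witness: a a

Derivation 1: S ⇒ a S ⇒ a a
Derivation 2: S ⇒ S a ⇒ a a

Two distinct leftmost derivations for the same string.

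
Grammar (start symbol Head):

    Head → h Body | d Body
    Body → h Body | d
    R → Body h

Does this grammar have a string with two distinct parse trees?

Only Head, Body are reachable from Head; ignoring the rest: Restricted to the reachable nonterminals, every rule has the form A → t or A → t B, and no two rules for the same A share a first terminal. The grammar encodes a DFA — one run per string.

Unambiguous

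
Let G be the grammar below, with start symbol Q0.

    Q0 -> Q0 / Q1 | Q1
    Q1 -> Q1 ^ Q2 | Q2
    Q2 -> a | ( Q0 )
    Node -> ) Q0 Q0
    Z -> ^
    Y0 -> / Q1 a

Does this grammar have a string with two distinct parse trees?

(Node, Z, Y0 are unreachable from Q0, so their rules don't affect L(Q0).) The grammar is stratified — Q0 handles '/' (left-recursive), Q1 handles '^', Q2 atoms. Each operator has a fixed associativity and precedence level, so every string has one parse.

Unambiguous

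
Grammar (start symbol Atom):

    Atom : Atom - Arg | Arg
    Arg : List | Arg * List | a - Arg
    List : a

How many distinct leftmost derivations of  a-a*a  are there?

3

Parse trees for a-a*a:
  [Atom [Atom [Arg [List a]]] - [Arg [Arg [List a]] * [List a]]]
  [Atom [Arg [Arg a - [Arg [List a]]] * [List a]]]
  [Atom [Arg a - [Arg [Arg [List a]] * [List a]]]]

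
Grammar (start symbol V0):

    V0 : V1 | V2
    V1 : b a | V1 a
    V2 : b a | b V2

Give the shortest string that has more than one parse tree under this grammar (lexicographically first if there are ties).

b a

length 2: b a has 2 parse trees

Two derivations of b a:
  V0 ⇒ V1 ⇒ b a
  V0 ⇒ V2 ⇒ b a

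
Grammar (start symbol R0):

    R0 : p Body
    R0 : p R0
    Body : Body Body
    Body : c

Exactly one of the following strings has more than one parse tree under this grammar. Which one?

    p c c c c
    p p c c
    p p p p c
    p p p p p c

p c c c c: 5 trees
p p c c: 1 tree
p p p p c: 1 tree
p p p p p c: 1 tree

p c c c c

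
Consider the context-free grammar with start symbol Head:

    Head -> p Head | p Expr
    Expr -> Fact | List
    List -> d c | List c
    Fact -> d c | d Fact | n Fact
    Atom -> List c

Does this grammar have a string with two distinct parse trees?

Ambiguous

Witness: p d c

Derivation 1: Head ⇒ p Expr ⇒ p Fact ⇒ p d c
Derivation 2: Head ⇒ p Expr ⇒ p List ⇒ p d c

Two distinct leftmost derivations for the same string.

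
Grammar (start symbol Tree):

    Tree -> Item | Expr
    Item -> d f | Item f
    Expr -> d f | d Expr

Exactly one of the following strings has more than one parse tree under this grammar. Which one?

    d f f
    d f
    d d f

d f

d f f: 1 tree
d f: 2 trees
d d f: 1 tree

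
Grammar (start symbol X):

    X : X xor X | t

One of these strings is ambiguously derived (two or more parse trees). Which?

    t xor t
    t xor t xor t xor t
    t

t xor t: 1 tree
t xor t xor t xor t: 5 trees
t: 1 tree

t xor t xor t xor t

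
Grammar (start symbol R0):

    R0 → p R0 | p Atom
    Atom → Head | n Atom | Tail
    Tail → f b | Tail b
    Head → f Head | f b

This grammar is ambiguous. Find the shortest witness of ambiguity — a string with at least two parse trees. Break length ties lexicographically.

length 3: p f b has 2 parse trees

Two derivations of p f b:
  R0 ⇒ p Atom ⇒ p Head ⇒ p f b
  R0 ⇒ p Atom ⇒ p Tail ⇒ p f b

p f b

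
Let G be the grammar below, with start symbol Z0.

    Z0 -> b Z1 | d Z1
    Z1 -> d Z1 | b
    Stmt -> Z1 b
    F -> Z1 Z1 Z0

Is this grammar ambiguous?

(Stmt, F are unreachable from Z0, so their rules don't affect L(Z0).) Each reachable nonterminal has at most one production per leading terminal, and all productions are right-linear; the derivation is determined token-by-token.

Unambiguous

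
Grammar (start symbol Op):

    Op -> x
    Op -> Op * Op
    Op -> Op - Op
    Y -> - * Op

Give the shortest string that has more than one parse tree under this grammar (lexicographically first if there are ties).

length 1: no string has ≥2 trees
length 3: no string has ≥2 trees
length 5: x * x * x has 2 parse trees

Two derivations of x * x * x:
  Op ⇒ Op * Op ⇒ x * Op ⇒ x * Op * Op ⇒ x * x * Op ⇒ x * x * x
  Op ⇒ Op * Op ⇒ Op * Op * Op ⇒ x * Op * Op ⇒ x * x * Op ⇒ x * x * x

x * x * x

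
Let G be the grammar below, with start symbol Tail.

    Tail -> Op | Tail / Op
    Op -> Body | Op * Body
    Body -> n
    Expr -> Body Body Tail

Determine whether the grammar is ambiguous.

Unambiguous

Only Tail, Op, Body are reachable from Tail; ignoring the rest: This is a standard precedence ladder (Tail over Op over Body), with each level left-recursive on its own operator ('/' at Tail, '*' at Op). That structure is LR(1), hence unambiguous.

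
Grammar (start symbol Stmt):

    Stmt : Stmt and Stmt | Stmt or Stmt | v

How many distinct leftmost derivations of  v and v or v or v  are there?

Parse trees for v and v or v or v:
  [Stmt [Stmt v] and [Stmt [Stmt v] or [Stmt [Stmt v] or [Stmt v]]]]
  [Stmt [Stmt v] and [Stmt [Stmt [Stmt v] or [Stmt v]] or [Stmt v]]]
  [Stmt [Stmt [Stmt v] and [Stmt v]] or [Stmt [Stmt v] or [Stmt v]]]
  [Stmt [Stmt [Stmt v] and [Stmt [Stmt v] or [Stmt v]]] or [Stmt v]]
  [Stmt [Stmt [Stmt [Stmt v] and [Stmt v]] or [Stmt v]] or [Stmt v]]

5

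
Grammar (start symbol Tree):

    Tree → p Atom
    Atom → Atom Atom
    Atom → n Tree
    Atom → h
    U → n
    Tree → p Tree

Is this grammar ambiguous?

Ambiguous

Witness: p h h h

Derivation 1: Tree ⇒ p Atom ⇒ p Atom Atom ⇒ p Atom Atom Atom ⇒ p h Atom Atom ⇒ p h h Atom ⇒ p h h h
Derivation 2: Tree ⇒ p Atom ⇒ p Atom Atom ⇒ p h Atom ⇒ p h Atom Atom ⇒ p h h Atom ⇒ p h h h

Two distinct leftmost derivations for the same string.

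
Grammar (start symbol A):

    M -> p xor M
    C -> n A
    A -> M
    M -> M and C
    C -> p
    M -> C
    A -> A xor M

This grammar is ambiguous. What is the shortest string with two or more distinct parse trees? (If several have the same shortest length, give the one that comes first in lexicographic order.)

length 1: no string has ≥2 trees
length 2: no string has ≥2 trees
length 3: p xor p has 2 parse trees

Two derivations of p xor p:
  A ⇒ M ⇒ p xor M ⇒ p xor C ⇒ p xor p
  A ⇒ A xor M ⇒ M xor M ⇒ C xor M ⇒ p xor M ⇒ p xor C ⇒ p xor p

p xor p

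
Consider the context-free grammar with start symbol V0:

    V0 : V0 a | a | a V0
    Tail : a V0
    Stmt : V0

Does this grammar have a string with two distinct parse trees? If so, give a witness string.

Ambiguous

Witness: a a

Derivation 1: V0 ⇒ V0 a ⇒ a a
Derivation 2: V0 ⇒ a V0 ⇒ a a

Two distinct leftmost derivations for the same string.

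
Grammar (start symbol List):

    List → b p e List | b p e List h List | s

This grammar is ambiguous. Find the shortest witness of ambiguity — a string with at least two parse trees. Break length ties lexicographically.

b p e b p e s h s

length 1: no string has ≥2 trees
length 4: no string has ≥2 trees
length 6: no string has ≥2 trees
length 7: no string has ≥2 trees
length 9: b p e b p e s h s has 2 parse trees

Two derivations of b p e b p e s h s:
  List ⇒ b p e List ⇒ b p e b p e List h List ⇒ b p e b p e s h List ⇒ b p e b p e s h s
  List ⇒ b p e List h List ⇒ b p e b p e List h List ⇒ b p e b p e s h List ⇒ b p e b p e s h s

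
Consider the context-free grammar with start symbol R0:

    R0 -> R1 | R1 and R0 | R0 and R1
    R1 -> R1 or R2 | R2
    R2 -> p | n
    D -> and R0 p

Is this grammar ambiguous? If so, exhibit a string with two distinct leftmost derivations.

Ambiguous

Witness: n and n

Derivation 1: R0 ⇒ R1 and R0 ⇒ R2 and R0 ⇒ n and R0 ⇒ n and R1 ⇒ n and R2 ⇒ n and n
Derivation 2: R0 ⇒ R0 and R1 ⇒ R1 and R1 ⇒ R2 and R1 ⇒ n and R1 ⇒ n and R2 ⇒ n and n

Two distinct leftmost derivations for the same string.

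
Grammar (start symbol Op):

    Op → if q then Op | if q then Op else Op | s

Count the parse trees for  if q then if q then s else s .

2

Parse trees for if q then if q then s else s:
  [Op if q then [Op if q then [Op s] else [Op s]]]
  [Op if q then [Op if q then [Op s]] else [Op s]]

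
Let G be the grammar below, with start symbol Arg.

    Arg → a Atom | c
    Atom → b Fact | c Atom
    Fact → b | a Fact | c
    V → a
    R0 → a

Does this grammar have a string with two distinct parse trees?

Unambiguous

(V, R0 are unreachable from Arg, so their rules don't affect L(Arg).) Restricted to the reachable nonterminals, every rule has the form A → t or A → t B, and no two rules for the same A share a first terminal. The grammar encodes a DFA — one run per string.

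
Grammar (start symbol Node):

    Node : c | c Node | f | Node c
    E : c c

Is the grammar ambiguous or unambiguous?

Witness: c c

Derivation 1: Node ⇒ c Node ⇒ c c
Derivation 2: Node ⇒ Node c ⇒ c c

Two distinct leftmost derivations for the same string.

Ambiguous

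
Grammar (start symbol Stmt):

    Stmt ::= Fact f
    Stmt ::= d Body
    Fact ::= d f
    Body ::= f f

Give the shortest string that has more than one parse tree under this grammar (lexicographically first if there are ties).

d f f

length 3: d f f has 2 parse trees

Two derivations of d f f:
  Stmt ⇒ Fact f ⇒ d f f
  Stmt ⇒ d Body ⇒ d f f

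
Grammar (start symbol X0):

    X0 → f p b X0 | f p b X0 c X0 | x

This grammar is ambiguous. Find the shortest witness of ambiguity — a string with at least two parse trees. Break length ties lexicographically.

f p b f p b x c x

length 1: no string has ≥2 trees
length 4: no string has ≥2 trees
length 6: no string has ≥2 trees
length 7: no string has ≥2 trees
length 9: f p b f p b x c x has 2 parse trees

Two derivations of f p b f p b x c x:
  X0 ⇒ f p b X0 ⇒ f p b f p b X0 c X0 ⇒ f p b f p b x c X0 ⇒ f p b f p b x c x
  X0 ⇒ f p b X0 c X0 ⇒ f p b f p b X0 c X0 ⇒ f p b f p b x c X0 ⇒ f p b f p b x c x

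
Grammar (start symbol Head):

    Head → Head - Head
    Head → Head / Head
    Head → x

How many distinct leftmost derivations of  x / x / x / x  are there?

5

Parse trees for x / x / x / x:
  [Head [Head x] / [Head [Head x] / [Head [Head x] / [Head x]]]]
  [Head [Head x] / [Head [Head [Head x] / [Head x]] / [Head x]]]
  [Head [Head [Head x] / [Head x]] / [Head [Head x] / [Head x]]]
  [Head [Head [Head x] / [Head [Head x] / [Head x]]] / [Head x]]
  [Head [Head [Head [Head x] / [Head x]] / [Head x]] / [Head x]]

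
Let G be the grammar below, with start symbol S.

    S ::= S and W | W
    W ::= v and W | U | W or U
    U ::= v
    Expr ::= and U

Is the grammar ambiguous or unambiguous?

Ambiguous

Witness: v and v

Derivation 1: S ⇒ S and W ⇒ W and W ⇒ U and W ⇒ v and W ⇒ v and U ⇒ v and v
Derivation 2: S ⇒ W ⇒ v and W ⇒ v and U ⇒ v and v

Two distinct leftmost derivations for the same string.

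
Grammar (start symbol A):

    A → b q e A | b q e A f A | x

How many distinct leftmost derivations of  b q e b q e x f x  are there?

Parse trees for b q e b q e x f x:
  [A b q e [A b q e [A x] f [A x]]]
  [A b q e [A b q e [A x]] f [A x]]

2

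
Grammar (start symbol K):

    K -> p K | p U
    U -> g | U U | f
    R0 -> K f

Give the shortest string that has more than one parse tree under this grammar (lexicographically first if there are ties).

length 2: no string has ≥2 trees
length 3: no string has ≥2 trees
length 4: p f f f has 2 parse trees

Two derivations of p f f f:
  K ⇒ p U ⇒ p U U ⇒ p U U U ⇒ p f U U ⇒ p f f U ⇒ p f f f
  K ⇒ p U ⇒ p U U ⇒ p f U ⇒ p f U U ⇒ p f f U ⇒ p f f f

p f f f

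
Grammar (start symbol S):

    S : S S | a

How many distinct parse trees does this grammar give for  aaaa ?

Parse trees for aaaa:
  [S [S a] [S [S a] [S [S a] [S a]]]]
  [S [S a] [S [S [S a] [S a]] [S a]]]
  [S [S [S a] [S a]] [S [S a] [S a]]]
  [S [S [S a] [S [S a] [S a]]] [S a]]
  [S [S [S [S a] [S a]] [S a]] [S a]]

5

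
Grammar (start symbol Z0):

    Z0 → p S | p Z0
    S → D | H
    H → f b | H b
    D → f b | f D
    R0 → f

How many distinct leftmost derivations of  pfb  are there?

2

Parse trees for pfb:
  [Z0 p [S [D f b]]]
  [Z0 p [S [H f b]]]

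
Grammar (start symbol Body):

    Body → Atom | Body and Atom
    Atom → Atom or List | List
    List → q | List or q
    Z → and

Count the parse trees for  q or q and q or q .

4

Parse trees for q or q and q or q:
  [Body [Body [Atom [Atom [List q]] or [List q]]] and [Atom [Atom [List q]] or [List q]]]
  [Body [Body [Atom [Atom [List q]] or [List q]]] and [Atom [List [List q] or q]]]
  [Body [Body [Atom [List [List q] or q]]] and [Atom [Atom [List q]] or [List q]]]
  [Body [Body [Atom [List [List q] or q]]] and [Atom [List [List q] or q]]]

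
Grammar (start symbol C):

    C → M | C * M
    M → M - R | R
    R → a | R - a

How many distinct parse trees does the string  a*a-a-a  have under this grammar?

4

Parse trees for a*a-a-a:
  [C [C [M [R a]]] * [M [M [R a]] - [R [R a] - a]]]
  [C [C [M [R a]]] * [M [M [M [R a]] - [R a]] - [R a]]]
  [C [C [M [R a]]] * [M [M [R [R a] - a]] - [R a]]]
  [C [C [M [R a]]] * [M [R [R [R a] - a] - a]]]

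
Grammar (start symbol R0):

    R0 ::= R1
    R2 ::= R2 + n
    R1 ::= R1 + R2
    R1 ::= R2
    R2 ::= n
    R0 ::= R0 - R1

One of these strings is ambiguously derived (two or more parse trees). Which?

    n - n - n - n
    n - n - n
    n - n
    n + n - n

n + n - n

n - n - n - n: 1 tree
n - n - n: 1 tree
n - n: 1 tree
n + n - n: 2 trees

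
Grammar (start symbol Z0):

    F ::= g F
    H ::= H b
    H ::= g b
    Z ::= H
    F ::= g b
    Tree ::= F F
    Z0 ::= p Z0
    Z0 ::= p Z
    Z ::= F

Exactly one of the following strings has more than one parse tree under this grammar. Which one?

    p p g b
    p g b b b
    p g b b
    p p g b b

p p g b: 2 trees
p g b b b: 1 tree
p g b b: 1 tree
p p g b b: 1 tree

p p g b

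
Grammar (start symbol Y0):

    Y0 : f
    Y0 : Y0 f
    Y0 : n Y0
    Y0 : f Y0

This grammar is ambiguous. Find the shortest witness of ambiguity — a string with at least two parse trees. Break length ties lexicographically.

f f

length 1: no string has ≥2 trees
length 2: f f has 2 parse trees

Two derivations of f f:
  Y0 ⇒ Y0 f ⇒ f f
  Y0 ⇒ f Y0 ⇒ f f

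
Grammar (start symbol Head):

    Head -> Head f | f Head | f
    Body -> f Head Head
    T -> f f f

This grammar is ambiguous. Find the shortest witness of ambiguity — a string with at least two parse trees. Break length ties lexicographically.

length 1: no string has ≥2 trees
length 2: f f has 2 parse trees

Two derivations of f f:
  Head ⇒ Head f ⇒ f f
  Head ⇒ f Head ⇒ f f

f f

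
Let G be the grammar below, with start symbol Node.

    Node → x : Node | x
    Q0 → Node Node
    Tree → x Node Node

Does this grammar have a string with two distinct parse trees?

Unambiguous

(Q0, Tree are unreachable from Node, so their rules don't affect L(Node).) The reachable grammar is A → atom sep A | atom. Each atom is followed by either the separator (recurse) or end-of-string (stop) — no choice point.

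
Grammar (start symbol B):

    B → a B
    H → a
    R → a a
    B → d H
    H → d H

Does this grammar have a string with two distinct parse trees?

(R is unreachable from B, so its rules don't affect L(B).) Each reachable nonterminal has at most one production per leading terminal, and all productions are right-linear; the derivation is determined token-by-token.

Unambiguous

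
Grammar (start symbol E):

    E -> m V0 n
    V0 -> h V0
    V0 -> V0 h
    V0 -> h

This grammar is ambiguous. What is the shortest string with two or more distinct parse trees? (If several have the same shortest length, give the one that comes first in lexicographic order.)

m h h n

length 3: no string has ≥2 trees
length 4: m h h n has 2 parse trees

Two derivations of m h h n:
  E ⇒ m V0 n ⇒ m h V0 n ⇒ m h h n
  E ⇒ m V0 n ⇒ m V0 h n ⇒ m h h n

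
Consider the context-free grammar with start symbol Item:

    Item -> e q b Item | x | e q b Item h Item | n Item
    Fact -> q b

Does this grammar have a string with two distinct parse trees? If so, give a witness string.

Ambiguous

Witness: e q b e q b x h x

Derivation 1: Item ⇒ e q b Item ⇒ e q b e q b Item h Item ⇒ e q b e q b x h Item ⇒ e q b e q b x h x
Derivation 2: Item ⇒ e q b Item h Item ⇒ e q b e q b Item h Item ⇒ e q b e q b x h Item ⇒ e q b e q b x h x

Two distinct leftmost derivations for the same string.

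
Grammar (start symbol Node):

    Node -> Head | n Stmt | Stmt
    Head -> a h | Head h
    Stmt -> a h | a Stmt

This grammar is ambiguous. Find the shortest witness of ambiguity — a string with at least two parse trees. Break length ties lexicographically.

length 2: a h has 2 parse trees

Two derivations of a h:
  Node ⇒ Head ⇒ a h
  Node ⇒ Stmt ⇒ a h

a h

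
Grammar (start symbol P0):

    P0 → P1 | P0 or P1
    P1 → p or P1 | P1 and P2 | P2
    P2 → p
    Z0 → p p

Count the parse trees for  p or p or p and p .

Parse trees for p or p or p and p:
  [P0 [P1 p or [P1 p or [P1 [P1 [P2 p]] and [P2 p]]]]]
  [P0 [P1 p or [P1 [P1 p or [P1 [P2 p]]] and [P2 p]]]]
  [P0 [P1 [P1 p or [P1 p or [P1 [P2 p]]]] and [P2 p]]]
  [P0 [P0 [P1 [P2 p]]] or [P1 p or [P1 [P1 [P2 p]] and [P2 p]]]]
  [P0 [P0 [P1 [P2 p]]] or [P1 [P1 p or [P1 [P2 p]]] and [P2 p]]]
  [P0 [P0 [P1 p or [P1 [P2 p]]]] or [P1 [P1 [P2 p]] and [P2 p]]]
  [P0 [P0 [P0 [P1 [P2 p]]] or [P1 [P2 p]]] or [P1 [P1 [P2 p]] and [P2 p]]]

7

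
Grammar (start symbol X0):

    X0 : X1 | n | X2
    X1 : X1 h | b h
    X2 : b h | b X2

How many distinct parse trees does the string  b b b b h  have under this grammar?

Parse trees for b b b b h:
  [X0 [X2 b [X2 b [X2 b [X2 b h]]]]]

1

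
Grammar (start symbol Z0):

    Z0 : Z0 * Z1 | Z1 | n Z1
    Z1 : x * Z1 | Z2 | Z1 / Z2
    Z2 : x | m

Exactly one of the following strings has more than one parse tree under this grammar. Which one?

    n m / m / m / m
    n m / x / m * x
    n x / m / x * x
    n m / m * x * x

n m / m / m / m: 1 tree
n m / x / m * x: 1 tree
n x / m / x * x: 1 tree
n m / m * x * x: 2 trees

n m / m * x * x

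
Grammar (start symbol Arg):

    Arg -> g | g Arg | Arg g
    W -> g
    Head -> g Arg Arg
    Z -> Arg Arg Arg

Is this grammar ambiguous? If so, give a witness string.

Witness: g g

Derivation 1: Arg ⇒ g Arg ⇒ g g
Derivation 2: Arg ⇒ Arg g ⇒ g g

Two distinct leftmost derivations for the same string.

Ambiguous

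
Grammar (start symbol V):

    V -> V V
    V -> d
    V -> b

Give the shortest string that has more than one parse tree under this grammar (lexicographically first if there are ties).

b b b

length 1: no string has ≥2 trees
length 2: no string has ≥2 trees
length 3: b b b has 2 parse trees

Two derivations of b b b:
  V ⇒ V V ⇒ V V V ⇒ b V V ⇒ b b V ⇒ b b b
  V ⇒ V V ⇒ b V ⇒ b V V ⇒ b b V ⇒ b b b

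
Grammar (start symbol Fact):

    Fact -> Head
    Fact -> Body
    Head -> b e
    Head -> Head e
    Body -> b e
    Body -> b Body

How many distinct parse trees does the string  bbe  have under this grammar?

1

Parse trees for bbe:
  [Fact [Body b [Body b e]]]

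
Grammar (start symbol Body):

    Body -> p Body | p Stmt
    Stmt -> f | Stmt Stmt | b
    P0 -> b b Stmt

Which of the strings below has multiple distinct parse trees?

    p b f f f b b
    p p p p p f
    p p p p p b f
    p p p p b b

p b f f f b b

p b f f f b b: 42 trees
p p p p p f: 1 tree
p p p p p b f: 1 tree
p p p p b b: 1 tree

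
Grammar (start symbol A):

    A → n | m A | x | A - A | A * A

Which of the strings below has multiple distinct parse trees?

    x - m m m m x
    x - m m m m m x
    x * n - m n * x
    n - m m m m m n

x * n - m n * x

x - m m m m x: 1 tree
x - m m m m m x: 1 tree
x * n - m n * x: 7 trees
n - m m m m m n: 1 tree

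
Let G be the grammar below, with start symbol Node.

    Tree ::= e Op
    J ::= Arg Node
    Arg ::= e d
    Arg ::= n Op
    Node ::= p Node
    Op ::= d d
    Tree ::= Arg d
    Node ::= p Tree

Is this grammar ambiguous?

Witness: p e d d

Derivation 1: Node ⇒ p Tree ⇒ p e Op ⇒ p e d d
Derivation 2: Node ⇒ p Tree ⇒ p Arg d ⇒ p e d d

Two distinct leftmost derivations for the same string.

Ambiguous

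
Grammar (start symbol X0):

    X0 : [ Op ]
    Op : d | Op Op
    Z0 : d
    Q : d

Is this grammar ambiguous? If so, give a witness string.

Witness: [ d d d ]

Derivation 1: X0 ⇒ [ Op ] ⇒ [ Op Op ] ⇒ [ d Op ] ⇒ [ d Op Op ] ⇒ [ d d Op ] ⇒ [ d d d ]
Derivation 2: X0 ⇒ [ Op ] ⇒ [ Op Op ] ⇒ [ Op Op Op ] ⇒ [ d Op Op ] ⇒ [ d d Op ] ⇒ [ d d d ]

Two distinct leftmost derivations for the same string.

Ambiguous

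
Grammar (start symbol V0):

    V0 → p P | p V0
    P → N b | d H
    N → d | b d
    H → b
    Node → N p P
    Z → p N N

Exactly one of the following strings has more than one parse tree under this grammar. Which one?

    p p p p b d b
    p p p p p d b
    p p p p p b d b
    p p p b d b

p p p p b d b: 1 tree
p p p p p d b: 2 trees
p p p p p b d b: 1 tree
p p p b d b: 1 tree

p p p p p d b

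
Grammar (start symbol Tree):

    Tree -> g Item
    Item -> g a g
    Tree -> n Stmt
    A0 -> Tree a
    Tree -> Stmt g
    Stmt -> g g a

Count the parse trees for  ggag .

2

Parse trees for ggag:
  [Tree g [Item g a g]]
  [Tree [Stmt g g a] g]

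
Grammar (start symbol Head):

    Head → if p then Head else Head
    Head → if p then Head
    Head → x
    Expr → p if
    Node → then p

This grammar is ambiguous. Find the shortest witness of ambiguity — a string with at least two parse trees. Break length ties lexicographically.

if p then if p then x else x

length 1: no string has ≥2 trees
length 4: no string has ≥2 trees
length 6: no string has ≥2 trees
length 7: no string has ≥2 trees
length 9: if p then if p then x else x has 2 parse trees

Two derivations of if p then if p then x else x:
  Head ⇒ if p then Head else Head ⇒ if p then if p then Head else Head ⇒ if p then if p then x else Head ⇒ if p then if p then x else x
  Head ⇒ if p then Head ⇒ if p then if p then Head else Head ⇒ if p then if p then x else Head ⇒ if p then if p then x else x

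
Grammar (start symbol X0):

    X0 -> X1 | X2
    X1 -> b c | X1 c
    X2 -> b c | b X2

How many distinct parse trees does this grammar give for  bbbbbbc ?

1

Parse trees for bbbbbbc:
  [X0 [X2 b [X2 b [X2 b [X2 b [X2 b [X2 b c]]]]]]]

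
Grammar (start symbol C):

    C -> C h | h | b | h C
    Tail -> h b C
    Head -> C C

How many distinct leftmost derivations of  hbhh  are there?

Parse trees for hbhh:
  [C [C [C h [C b]] h] h]
  [C [C h [C [C b] h]] h]
  [C h [C [C [C b] h] h]]

3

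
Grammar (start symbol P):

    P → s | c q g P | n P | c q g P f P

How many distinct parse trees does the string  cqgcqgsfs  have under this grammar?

Parse trees for cqgcqgsfs:
  [P c q g [P c q g [P s] f [P s]]]
  [P c q g [P c q g [P s]] f [P s]]

2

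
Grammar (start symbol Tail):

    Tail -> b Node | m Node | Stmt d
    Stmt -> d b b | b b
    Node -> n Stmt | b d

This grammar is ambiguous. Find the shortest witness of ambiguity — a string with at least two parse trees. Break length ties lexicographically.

b b d

length 3: b b d has 2 parse trees

Two derivations of b b d:
  Tail ⇒ b Node ⇒ b b d
  Tail ⇒ Stmt d ⇒ b b d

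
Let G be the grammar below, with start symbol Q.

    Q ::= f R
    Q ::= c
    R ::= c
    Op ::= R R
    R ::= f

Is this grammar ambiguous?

(Op is unreachable from Q, so its rules don't affect L(Q).) Each reachable nonterminal has at most one production per leading terminal, and all productions are right-linear; the derivation is determined token-by-token.

Unambiguous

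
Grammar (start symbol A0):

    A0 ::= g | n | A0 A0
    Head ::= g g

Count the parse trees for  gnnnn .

14

Parse trees for gnnnn (showing first 6 of 14):
  [A0 [A0 g] [A0 [A0 n] [A0 [A0 n] [A0 [A0 n] [A0 n]]]]]
  [A0 [A0 g] [A0 [A0 n] [A0 [A0 [A0 n] [A0 n]] [A0 n]]]]
  [A0 [A0 g] [A0 [A0 [A0 n] [A0 n]] [A0 [A0 n] [A0 n]]]]
  [A0 [A0 g] [A0 [A0 [A0 n] [A0 [A0 n] [A0 n]]] [A0 n]]]
  [A0 [A0 g] [A0 [A0 [A0 [A0 n] [A0 n]] [A0 n]] [A0 n]]]
  [A0 [A0 [A0 g] [A0 n]] [A0 [A0 n] [A0 [A0 n] [A0 n]]]]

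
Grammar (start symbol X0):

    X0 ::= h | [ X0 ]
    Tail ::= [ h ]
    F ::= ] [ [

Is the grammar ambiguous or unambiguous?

Unambiguous

(Tail, F are unreachable from X0, so their rules don't affect L(X0).) Each string is a nest of matched brackets around a single atom. An opening bracket forces the recursive rule; an atom forces the base rule.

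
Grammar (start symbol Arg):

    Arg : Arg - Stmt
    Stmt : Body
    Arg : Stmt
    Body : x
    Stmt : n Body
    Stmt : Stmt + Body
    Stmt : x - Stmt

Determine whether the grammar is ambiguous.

Ambiguous

Witness: x - x

Derivation 1: Arg ⇒ Arg - Stmt ⇒ Stmt - Stmt ⇒ Body - Stmt ⇒ x - Stmt ⇒ x - Body ⇒ x - x
Derivation 2: Arg ⇒ Stmt ⇒ x - Stmt ⇒ x - Body ⇒ x - x

Two distinct leftmost derivations for the same string.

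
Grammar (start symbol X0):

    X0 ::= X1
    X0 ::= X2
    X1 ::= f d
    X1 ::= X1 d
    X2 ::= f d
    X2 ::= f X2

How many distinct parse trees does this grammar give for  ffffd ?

1

Parse trees for ffffd:
  [X0 [X2 f [X2 f [X2 f [X2 f d]]]]]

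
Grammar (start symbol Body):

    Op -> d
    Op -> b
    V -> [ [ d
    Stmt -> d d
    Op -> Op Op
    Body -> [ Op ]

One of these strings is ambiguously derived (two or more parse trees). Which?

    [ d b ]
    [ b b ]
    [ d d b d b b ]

[ d b ]: 1 tree
[ b b ]: 1 tree
[ d d b d b b ]: 42 trees

[ d d b d b b ]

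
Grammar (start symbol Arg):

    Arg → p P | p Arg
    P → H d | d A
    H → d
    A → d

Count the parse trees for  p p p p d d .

Parse trees for p p p p d d:
  [Arg p [Arg p [Arg p [Arg p [P [H d] d]]]]]
  [Arg p [Arg p [Arg p [Arg p [P d [A d]]]]]]

2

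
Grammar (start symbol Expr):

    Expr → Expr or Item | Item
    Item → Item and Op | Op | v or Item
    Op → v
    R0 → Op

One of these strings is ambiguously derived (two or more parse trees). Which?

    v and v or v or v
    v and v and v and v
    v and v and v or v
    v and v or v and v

v and v or v or v

v and v or v or v: 2 trees
v and v and v and v: 1 tree
v and v and v or v: 1 tree
v and v or v and v: 1 tree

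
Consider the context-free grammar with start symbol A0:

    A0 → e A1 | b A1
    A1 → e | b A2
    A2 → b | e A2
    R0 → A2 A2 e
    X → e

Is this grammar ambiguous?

Unambiguous

(R0, X are unreachable from A0, so their rules don't affect L(A0).) Restricted to the reachable nonterminals, every rule has the form A → t or A → t B, and no two rules for the same A share a first terminal. The grammar encodes a DFA — one run per string.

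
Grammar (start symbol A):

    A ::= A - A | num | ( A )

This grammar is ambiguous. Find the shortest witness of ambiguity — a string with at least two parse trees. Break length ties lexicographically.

num - num - num

length 1: no string has ≥2 trees
length 3: no string has ≥2 trees
length 5: num - num - num has 2 parse trees

Two derivations of num - num - num:
  A ⇒ A - A ⇒ A - A - A ⇒ num - A - A ⇒ num - num - A ⇒ num - num - num
  A ⇒ A - A ⇒ num - A ⇒ num - A - A ⇒ num - num - A ⇒ num - num - num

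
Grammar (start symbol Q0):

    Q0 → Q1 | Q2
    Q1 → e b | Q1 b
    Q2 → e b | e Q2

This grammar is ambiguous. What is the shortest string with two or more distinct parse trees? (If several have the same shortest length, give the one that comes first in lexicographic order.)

length 2: e b has 2 parse trees

Two derivations of e b:
  Q0 ⇒ Q1 ⇒ e b
  Q0 ⇒ Q2 ⇒ e b

e b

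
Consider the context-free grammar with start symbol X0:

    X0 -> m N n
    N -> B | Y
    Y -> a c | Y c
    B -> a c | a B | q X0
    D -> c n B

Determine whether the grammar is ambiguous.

Ambiguous

Witness: m a c n

Derivation 1: X0 ⇒ m N n ⇒ m B n ⇒ m a c n
Derivation 2: X0 ⇒ m N n ⇒ m Y n ⇒ m a c n

Two distinct leftmost derivations for the same string.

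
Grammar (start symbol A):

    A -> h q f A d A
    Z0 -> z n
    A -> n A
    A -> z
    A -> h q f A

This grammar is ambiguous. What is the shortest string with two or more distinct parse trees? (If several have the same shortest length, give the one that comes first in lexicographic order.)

h q f h q f z d z

length 1: no string has ≥2 trees
length 2: no string has ≥2 trees
length 3: no string has ≥2 trees
length 4: no string has ≥2 trees
length 5: no string has ≥2 trees
length 6: no string has ≥2 trees
length 7: no string has ≥2 trees
length 8: no string has ≥2 trees
length 9: h q f h q f z d z has 2 parse trees

Two derivations of h q f h q f z d z:
  A ⇒ h q f A d A ⇒ h q f h q f A d A ⇒ h q f h q f z d A ⇒ h q f h q f z d z
  A ⇒ h q f A ⇒ h q f h q f A d A ⇒ h q f h q f z d A ⇒ h q f h q f z d z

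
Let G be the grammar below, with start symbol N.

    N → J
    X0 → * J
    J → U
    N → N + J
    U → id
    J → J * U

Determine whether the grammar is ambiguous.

Unambiguous

Only N, J, U are reachable from N; ignoring the rest: This is a standard precedence ladder (N over J over U), with each level left-recursive on its own operator ('+' at N, '*' at J). That structure is LR(1), hence unambiguous.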